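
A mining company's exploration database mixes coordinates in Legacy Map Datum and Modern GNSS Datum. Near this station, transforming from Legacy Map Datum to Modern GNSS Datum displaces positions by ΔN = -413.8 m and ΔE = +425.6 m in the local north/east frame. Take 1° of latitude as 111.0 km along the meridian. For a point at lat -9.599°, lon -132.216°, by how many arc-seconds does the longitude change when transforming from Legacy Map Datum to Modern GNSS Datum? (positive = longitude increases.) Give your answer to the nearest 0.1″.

At latitude -9.599°, cos φ = 0.985999.
1° of longitude at this latitude = 111.0 × cos φ = 109.45 km, so Δλ = 425.6 / 109445.9 = 0.0038887° = 13.999″.

Δλ = 14.0″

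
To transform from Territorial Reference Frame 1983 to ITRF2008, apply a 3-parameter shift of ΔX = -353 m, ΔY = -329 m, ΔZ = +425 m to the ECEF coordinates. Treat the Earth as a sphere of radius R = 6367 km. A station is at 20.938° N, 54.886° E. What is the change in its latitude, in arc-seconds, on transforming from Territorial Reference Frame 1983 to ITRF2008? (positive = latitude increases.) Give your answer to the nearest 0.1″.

Δφ = 18.3″

sin φ = 0.357358, cos φ = 0.933968, sin λ = 0.818009, cos λ = 0.575205.
North component: ΔN = −sin φ cos λ·ΔX − sin φ sin λ·ΔY + cos φ·ΔZ = −(0.357358)(0.575205)(-353) − (0.357358)(0.818009)(-329) + (0.933968)(425) = 565.67 m.
1° of latitude spans πR/180 = 111125 m, so Δφ = 565.67 / 111125 × 3600 = 18.325″.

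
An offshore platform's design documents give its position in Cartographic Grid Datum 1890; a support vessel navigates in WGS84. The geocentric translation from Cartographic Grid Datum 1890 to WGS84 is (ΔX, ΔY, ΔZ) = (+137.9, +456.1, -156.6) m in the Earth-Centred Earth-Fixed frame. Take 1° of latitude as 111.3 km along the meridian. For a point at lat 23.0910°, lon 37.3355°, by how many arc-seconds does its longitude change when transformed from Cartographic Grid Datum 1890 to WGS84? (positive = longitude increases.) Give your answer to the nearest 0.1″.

sin φ = 0.392193, cos φ = 0.919883, sin λ = 0.606481, cos λ = 0.795098.
East component: ΔE = −sin λ·ΔX + cos λ·ΔY = −(0.606481)(137.9) + (0.795098)(456.1) = 279.01 m.
1° of latitude spans 111300 m; at latitude φ, 1° of longitude spans that × cos φ = 102383.0 m, so Δλ = 279.01 / 102383.0 × 3600 = 9.811″.

Δλ = 9.8″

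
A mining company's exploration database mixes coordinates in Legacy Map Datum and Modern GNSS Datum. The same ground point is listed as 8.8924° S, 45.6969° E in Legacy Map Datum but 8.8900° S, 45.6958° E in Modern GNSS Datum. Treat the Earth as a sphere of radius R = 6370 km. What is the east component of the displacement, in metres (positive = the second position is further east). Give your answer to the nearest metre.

Δφ = -8.8900° − -8.8924° = +0.0024°; Δλ = 45.6958° − 45.6969° = -0.0011°.
1° along a meridian = πR/180 = 111177 m.
ΔN = Δφ × 111177 = 266.8 m; ΔE = Δλ × 111177 × cos(-8.8924°) = -0.0011 × 111177 × 0.987980 = -120.8 m.

ΔE = -121 m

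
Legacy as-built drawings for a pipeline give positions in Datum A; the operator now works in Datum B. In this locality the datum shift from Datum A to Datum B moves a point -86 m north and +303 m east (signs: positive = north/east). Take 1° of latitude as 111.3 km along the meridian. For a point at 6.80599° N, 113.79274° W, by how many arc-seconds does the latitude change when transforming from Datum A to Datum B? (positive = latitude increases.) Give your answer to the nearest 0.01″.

1° of latitude = 111.3 km, so Δφ = -86.0 / 111300 = -0.0007727° = -2.782″.

Δφ = -2.78″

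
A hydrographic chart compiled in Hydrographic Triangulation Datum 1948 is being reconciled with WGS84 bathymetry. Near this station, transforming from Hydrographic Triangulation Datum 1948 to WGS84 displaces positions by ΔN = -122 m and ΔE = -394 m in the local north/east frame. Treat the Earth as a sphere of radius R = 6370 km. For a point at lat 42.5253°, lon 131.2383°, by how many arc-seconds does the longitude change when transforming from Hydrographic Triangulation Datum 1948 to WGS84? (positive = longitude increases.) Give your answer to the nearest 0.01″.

At latitude 42.5253°, cos φ = 0.736979.
One radian of longitude at latitude φ spans R cos φ, so Δλ = ΔE / (R cos φ) = -394.0 / (6370000 × 0.736979) = -8.3927e-05 rad = -17.311″.

Δλ = -17.31″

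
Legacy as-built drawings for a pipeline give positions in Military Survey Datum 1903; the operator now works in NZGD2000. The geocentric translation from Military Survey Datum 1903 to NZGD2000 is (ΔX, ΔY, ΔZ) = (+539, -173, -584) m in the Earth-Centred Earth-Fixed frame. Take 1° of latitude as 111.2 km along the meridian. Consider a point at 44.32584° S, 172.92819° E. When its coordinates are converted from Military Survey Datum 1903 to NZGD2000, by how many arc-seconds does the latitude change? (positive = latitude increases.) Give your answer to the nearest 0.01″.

sin φ = -0.698738, cos φ = 0.715378, sin λ = 0.123113, cos λ = -0.992393.
North component: ΔN = −sin φ cos λ·ΔX − sin φ sin λ·ΔY + cos φ·ΔZ = −(-0.698738)(-0.992393)(539) − (-0.698738)(0.123113)(-173) + (0.715378)(-584) = -806.42 m.
1° of latitude spans 111200 m, so Δφ = -806.42 / 111200 × 3600 = -26.107″.

Δφ = -26.11″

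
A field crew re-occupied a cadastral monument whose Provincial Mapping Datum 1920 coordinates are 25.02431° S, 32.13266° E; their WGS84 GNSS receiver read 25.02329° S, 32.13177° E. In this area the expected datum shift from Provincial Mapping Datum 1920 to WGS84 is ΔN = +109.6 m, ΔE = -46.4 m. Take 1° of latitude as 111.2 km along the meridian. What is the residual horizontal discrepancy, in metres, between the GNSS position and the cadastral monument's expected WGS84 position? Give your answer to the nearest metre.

43 m

Observed coordinate differences: Δφ = +0.00102°, Δλ = -0.00089°.
Converting to metres (1° lat = 111200 m, cos φ = 0.906128): observed ΔN = 113.4 m, observed ΔE = -89.7 m.
Subtracting the expected shift leaves a residual of 113.4 − (109.6) = 3.8 m north and -89.7 − (-46.4) = -43.3 m east.
Residual distance = √(3.8² + (-43.3)²) = 43.4 m.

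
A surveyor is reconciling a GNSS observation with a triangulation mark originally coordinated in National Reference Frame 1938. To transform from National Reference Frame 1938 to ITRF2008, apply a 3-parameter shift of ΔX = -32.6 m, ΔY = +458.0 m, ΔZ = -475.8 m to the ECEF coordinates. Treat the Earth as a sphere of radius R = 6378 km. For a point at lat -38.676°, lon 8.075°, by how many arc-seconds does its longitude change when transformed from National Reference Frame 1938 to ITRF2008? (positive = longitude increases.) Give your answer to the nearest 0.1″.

sin φ = -0.624916, cos φ = 0.780692, sin λ = 0.140469, cos λ = 0.990085.
East component: ΔE = −sin λ·ΔX + cos λ·ΔY = −(0.140469)(-32.6) + (0.990085)(458.0) = 458.04 m.
1° of latitude spans πR/180 = 111317 m; at latitude φ, 1° of longitude spans that × cos φ = 86904.4 m, so Δλ = 458.04 / 86904.4 × 3600 = 18.974″.

Δλ = 19.0″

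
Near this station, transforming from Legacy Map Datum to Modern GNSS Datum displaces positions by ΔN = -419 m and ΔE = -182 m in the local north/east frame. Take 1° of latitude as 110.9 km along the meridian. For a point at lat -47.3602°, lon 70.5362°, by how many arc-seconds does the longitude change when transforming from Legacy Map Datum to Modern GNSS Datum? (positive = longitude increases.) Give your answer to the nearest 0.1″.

Δλ = -8.7″

At latitude -47.3602°, cos φ = 0.677387.
1° of longitude at this latitude = 110.9 × cos φ = 75.12 km, so Δλ = -182.0 / 75122.2 = -0.0024227° = -8.722″.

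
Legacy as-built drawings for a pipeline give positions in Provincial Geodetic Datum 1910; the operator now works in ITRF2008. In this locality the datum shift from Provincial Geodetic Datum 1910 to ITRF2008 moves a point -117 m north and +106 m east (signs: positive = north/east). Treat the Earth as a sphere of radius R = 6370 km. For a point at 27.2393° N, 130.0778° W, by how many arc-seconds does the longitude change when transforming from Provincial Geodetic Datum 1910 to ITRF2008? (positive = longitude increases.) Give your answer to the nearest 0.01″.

At latitude 27.2393°, cos φ = 0.889103.
One radian of longitude at latitude φ spans R cos φ, so Δλ = ΔE / (R cos φ) = 106.0 / (6370000 × 0.889103) = 1.8716e-05 rad = 3.860″.

Δλ = 3.86″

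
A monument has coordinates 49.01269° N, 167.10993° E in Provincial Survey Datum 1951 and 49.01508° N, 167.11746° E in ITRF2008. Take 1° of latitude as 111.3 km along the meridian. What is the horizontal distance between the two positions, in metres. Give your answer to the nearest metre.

611 m

Δφ = 49.01508° − 49.01269° = +0.00239°; Δλ = 167.11746° − 167.10993° = +0.00753°.
ΔN = Δφ × 111300 = 266.0 m; ΔE = Δλ × 111300 × cos(49.01269°) = +0.00753 × 111300 × 0.655892 = 549.7 m.
Distance = √(ΔE² + ΔN²) = √(549.7² + 266.0²) = 610.7 m.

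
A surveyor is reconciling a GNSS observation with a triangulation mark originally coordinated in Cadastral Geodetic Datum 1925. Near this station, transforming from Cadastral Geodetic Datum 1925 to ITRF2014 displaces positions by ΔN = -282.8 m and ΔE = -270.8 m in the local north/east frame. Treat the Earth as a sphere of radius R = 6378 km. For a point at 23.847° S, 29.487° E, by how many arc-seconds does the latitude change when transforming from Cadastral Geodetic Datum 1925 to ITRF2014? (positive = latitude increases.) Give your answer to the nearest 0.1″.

On a sphere of radius R, 1 rad of latitude = R, so Δφ = ΔN / R = -282.8 / 6378000 = -4.4340e-05 rad = -9.146″.

Δφ = -9.1″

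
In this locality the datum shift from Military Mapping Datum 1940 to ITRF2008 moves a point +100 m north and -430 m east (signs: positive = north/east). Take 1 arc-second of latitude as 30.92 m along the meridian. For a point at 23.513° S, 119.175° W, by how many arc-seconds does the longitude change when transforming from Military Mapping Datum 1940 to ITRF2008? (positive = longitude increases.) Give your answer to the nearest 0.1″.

At latitude -23.513°, cos φ = 0.916970.
1″ of longitude at this latitude = 30.92 × cos φ = 28.3527 m, so Δλ = -430.0 / 28.3527 = -15.166″.

Δλ = -15.2″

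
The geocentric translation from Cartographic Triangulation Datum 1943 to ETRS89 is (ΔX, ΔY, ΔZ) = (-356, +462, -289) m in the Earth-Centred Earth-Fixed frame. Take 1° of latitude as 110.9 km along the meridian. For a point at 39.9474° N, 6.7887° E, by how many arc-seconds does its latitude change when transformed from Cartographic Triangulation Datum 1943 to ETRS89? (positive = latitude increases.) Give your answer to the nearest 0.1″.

Δφ = -1.0″

sin φ = 0.642084, cos φ = 0.766634, sin λ = 0.118208, cos λ = 0.992989.
North component: ΔN = −sin φ cos λ·ΔX − sin φ sin λ·ΔY + cos φ·ΔZ = −(0.642084)(0.992989)(-356) − (0.642084)(0.118208)(462) + (0.766634)(-289) = -29.64 m.
1° of latitude spans 110900 m, so Δφ = -29.64 / 110900 × 3600 = -0.962″.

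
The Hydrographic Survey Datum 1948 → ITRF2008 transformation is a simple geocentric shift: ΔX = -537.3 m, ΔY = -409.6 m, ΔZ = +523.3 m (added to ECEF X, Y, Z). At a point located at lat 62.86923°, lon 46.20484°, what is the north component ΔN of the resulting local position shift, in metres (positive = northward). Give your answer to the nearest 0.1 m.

At φ = 62.86923°, λ = 46.20484°: sin φ = 0.889968, cos φ = 0.456023, sin λ = 0.721819, cos λ = 0.692082.
ΔN = −sin φ cos λ·ΔX − sin φ sin λ·ΔY + cos φ·ΔZ = −(0.889968)(0.692082)(-537.3) − (0.889968)(0.721819)(-409.6) + (0.456023)(523.3) = 832.70 m.

ΔN = 832.7 m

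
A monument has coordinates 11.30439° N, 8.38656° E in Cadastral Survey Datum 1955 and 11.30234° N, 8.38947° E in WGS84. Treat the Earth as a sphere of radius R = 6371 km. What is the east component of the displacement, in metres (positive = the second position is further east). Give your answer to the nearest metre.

ΔE = 317 m

Δφ = 11.30234° − 11.30439° = -0.00205°; Δλ = 8.38947° − 8.38656° = +0.00291°.
1° along a meridian = πR/180 = 111195 m.
ΔN = Δφ × 111195 = -227.9 m; ΔE = Δλ × 111195 × cos(11.30439°) = +0.00291 × 111195 × 0.980600 = 317.3 m.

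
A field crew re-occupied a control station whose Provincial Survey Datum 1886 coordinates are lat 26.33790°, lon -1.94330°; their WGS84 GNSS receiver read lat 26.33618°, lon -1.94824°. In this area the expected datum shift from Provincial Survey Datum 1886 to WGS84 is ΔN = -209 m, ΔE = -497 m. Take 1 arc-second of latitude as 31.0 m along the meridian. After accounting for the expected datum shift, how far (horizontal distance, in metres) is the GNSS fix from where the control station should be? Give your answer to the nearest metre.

Observed coordinate differences: Δφ = -0.00172°, Δλ = -0.00494°.
Converting to metres (1° lat = 111600 m, cos φ = 0.896193): observed ΔN = -192.0 m, observed ΔE = -494.1 m.
Subtracting the expected shift leaves a residual of -192.0 − (-209) = 17.0 m north and -494.1 − (-497) = 2.9 m east.
Residual distance = √(17.0² + 2.9²) = 17.3 m.

17 m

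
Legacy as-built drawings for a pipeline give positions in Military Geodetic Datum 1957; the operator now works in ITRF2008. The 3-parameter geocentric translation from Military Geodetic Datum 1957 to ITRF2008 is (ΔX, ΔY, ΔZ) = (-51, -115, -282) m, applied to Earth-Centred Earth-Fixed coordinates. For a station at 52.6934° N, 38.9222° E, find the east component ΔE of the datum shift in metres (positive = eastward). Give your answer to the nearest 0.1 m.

The local east axis at (φ, λ) is (−sin λ, cos λ, 0), so ΔE = −sin(38.9222°)·(-51) + cos(38.9222°)·(-115) = -57.43 m.

ΔE = -57.4 m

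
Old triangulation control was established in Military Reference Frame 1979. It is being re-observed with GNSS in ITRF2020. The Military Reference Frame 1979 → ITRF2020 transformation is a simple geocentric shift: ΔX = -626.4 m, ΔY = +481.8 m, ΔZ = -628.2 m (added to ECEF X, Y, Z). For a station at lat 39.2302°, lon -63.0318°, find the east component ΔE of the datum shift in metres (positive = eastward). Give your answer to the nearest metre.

At φ = 39.2302°, λ = -63.0318°: sin φ = 0.632438, cos φ = 0.774611, sin λ = -0.891258, cos λ = 0.453496.
ΔE = −sin λ·ΔX + cos λ·ΔY = −(-0.891258)·(-626.4) + (0.453496)·(481.8) = -339.79 m.

ΔE = -340 m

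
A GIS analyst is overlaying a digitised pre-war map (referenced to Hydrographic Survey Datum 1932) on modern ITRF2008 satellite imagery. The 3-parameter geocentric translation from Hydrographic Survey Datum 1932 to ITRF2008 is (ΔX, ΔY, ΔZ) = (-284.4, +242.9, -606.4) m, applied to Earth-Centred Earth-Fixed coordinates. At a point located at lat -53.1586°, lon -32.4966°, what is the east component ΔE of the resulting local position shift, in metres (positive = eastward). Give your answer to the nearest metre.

The local east axis at (φ, λ) is (−sin λ, cos λ, 0), so ΔE = −sin(-32.4966°)·(-284.4) + cos(-32.4966°)·242.9 = 52.07 m.

ΔE = 52 m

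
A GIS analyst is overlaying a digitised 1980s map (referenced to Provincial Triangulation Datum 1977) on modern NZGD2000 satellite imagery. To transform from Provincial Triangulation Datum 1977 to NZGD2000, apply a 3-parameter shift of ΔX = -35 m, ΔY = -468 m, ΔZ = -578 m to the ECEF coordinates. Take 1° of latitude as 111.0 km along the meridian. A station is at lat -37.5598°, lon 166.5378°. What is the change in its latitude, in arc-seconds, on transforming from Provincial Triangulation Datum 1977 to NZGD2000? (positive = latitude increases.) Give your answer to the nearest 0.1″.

Δφ = -16.3″

sin φ = -0.609589, cos φ = 0.792718, sin λ = 0.232804, cos λ = -0.972524.
North component: ΔN = −sin φ cos λ·ΔX − sin φ sin λ·ΔY + cos φ·ΔZ = −(-0.609589)(-0.972524)(-35) − (-0.609589)(0.232804)(-468) + (0.792718)(-578) = -503.86 m.
1° of latitude spans 111000 m, so Δφ = -503.86 / 111000 × 3600 = -16.341″.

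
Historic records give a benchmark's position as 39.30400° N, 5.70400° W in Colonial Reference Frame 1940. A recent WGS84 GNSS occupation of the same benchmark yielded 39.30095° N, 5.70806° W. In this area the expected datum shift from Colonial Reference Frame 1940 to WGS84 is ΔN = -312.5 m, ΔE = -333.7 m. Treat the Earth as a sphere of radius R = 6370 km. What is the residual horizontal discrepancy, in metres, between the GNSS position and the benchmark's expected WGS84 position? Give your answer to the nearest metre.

Observed coordinate differences: Δφ = -0.00305°, Δλ = -0.00406°.
Converting to metres (1° lat = 111177 m, cos φ = 0.773796): observed ΔN = -339.1 m, observed ΔE = -349.3 m.
Subtracting the expected shift leaves a residual of -339.1 − (-312.5) = -26.6 m north and -349.3 − (-333.7) = -15.6 m east.
Residual distance = √((-26.6)² + (-15.6)²) = 30.8 m.

31 m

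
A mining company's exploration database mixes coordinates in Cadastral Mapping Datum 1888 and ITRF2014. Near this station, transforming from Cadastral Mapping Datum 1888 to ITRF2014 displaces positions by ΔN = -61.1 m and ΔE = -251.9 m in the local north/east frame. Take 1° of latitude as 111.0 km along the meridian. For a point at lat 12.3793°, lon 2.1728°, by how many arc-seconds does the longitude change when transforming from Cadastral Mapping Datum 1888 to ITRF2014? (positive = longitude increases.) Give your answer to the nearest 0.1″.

At latitude 12.3793°, cos φ = 0.976750.
1° of longitude at this latitude = 111.0 × cos φ = 108.42 km, so Δλ = -251.9 / 108419.2 = -0.0023234° = -8.364″.

Δλ = -8.4″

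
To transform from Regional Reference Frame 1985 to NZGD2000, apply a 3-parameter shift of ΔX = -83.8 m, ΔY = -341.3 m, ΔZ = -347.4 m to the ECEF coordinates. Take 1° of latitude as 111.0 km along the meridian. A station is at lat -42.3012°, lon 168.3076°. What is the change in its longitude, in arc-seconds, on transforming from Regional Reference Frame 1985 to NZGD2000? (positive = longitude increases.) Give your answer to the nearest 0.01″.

Δλ = 15.40″

sin φ = -0.673028, cos φ = 0.739617, sin λ = 0.202657, cos λ = -0.979250.
East component: ΔE = −sin λ·ΔX + cos λ·ΔY = −(0.202657)(-83.8) + (-0.979250)(-341.3) = 351.20 m.
1° of latitude spans 111000 m; at latitude φ, 1° of longitude spans that × cos φ = 82097.5 m, so Δλ = 351.20 / 82097.5 × 3600 = 15.400″.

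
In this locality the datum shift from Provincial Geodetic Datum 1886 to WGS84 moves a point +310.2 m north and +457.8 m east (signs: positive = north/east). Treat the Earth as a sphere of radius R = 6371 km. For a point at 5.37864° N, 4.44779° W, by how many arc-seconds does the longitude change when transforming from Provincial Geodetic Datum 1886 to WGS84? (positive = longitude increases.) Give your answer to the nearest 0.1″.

Δλ = 14.9″

At latitude 5.37864°, cos φ = 0.995597.
One radian of longitude at latitude φ spans R cos φ, so Δλ = ΔE / (R cos φ) = 457.8 / (6371000 × 0.995597) = 7.2175e-05 rad = 14.887″.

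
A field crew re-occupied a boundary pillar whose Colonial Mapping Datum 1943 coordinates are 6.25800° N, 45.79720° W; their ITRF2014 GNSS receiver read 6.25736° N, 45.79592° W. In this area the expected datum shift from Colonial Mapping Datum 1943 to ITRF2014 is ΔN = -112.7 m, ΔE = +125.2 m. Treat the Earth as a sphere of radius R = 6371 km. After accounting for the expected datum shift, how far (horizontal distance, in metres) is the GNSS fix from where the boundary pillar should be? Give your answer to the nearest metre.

Observed coordinate differences: Δφ = -0.00064°, Δλ = +0.00128°.
Converting to metres (1° lat = 111195 m, cos φ = 0.994041): observed ΔN = -71.2 m, observed ΔE = 141.5 m.
Subtracting the expected shift leaves a residual of -71.2 − (-112.7) = 41.5 m north and 141.5 − (125.2) = 16.3 m east.
Residual distance = √(41.5² + 16.3²) = 44.6 m.

45 m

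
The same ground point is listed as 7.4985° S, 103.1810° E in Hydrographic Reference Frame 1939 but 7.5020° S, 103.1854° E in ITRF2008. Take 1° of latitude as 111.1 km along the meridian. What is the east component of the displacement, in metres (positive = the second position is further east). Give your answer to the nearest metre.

Δφ = -7.5020° − -7.4985° = -0.0035°; Δλ = 103.1854° − 103.1810° = +0.0044°.
ΔN = Δφ × 111100 = -388.8 m; ΔE = Δλ × 111100 × cos(-7.4985°) = +0.0044 × 111100 × 0.991448 = 484.7 m.

ΔE = 485 m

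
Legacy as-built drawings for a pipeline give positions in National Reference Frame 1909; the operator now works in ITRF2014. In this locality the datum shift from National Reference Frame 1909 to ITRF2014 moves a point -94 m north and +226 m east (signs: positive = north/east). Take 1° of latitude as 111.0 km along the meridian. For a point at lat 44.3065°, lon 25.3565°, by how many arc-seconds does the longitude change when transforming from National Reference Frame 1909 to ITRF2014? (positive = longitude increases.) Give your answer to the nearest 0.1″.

At latitude 44.3065°, cos φ = 0.715613.
1° of longitude at this latitude = 111.0 × cos φ = 79.43 km, so Δλ = 226.0 / 79433.1 = 0.0028452° = 10.243″.

Δλ = 10.2″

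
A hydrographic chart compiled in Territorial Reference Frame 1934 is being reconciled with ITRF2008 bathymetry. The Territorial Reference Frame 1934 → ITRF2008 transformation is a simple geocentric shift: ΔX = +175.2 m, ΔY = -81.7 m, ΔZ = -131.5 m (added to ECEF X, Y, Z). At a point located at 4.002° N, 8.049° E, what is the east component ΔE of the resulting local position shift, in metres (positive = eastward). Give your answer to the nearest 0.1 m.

At φ = 4.002°, λ = 8.049°: sin φ = 0.069791, cos φ = 0.997562, sin λ = 0.140020, cos λ = 0.990149.
ΔE = −sin λ·ΔX + cos λ·ΔY = −(0.140020)·(175.2) + (0.990149)·(-81.7) = -105.43 m.

ΔE = -105.4 m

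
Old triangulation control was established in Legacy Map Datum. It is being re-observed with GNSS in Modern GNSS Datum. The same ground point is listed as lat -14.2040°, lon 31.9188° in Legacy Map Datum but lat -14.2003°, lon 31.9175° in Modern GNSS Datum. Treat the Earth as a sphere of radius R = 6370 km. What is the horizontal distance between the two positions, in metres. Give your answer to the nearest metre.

Δφ = -14.2003° − -14.2040° = +0.0037°; Δλ = 31.9175° − 31.9188° = -0.0013°.
1° along a meridian = πR/180 = 111177 m.
ΔN = Δφ × 111177 = 411.4 m; ΔE = Δλ × 111177 × cos(-14.2040°) = -0.0013 × 111177 × 0.969428 = -140.1 m.
Distance = √(ΔE² + ΔN²) = √((-140.1)² + 411.4²) = 434.6 m.

435 m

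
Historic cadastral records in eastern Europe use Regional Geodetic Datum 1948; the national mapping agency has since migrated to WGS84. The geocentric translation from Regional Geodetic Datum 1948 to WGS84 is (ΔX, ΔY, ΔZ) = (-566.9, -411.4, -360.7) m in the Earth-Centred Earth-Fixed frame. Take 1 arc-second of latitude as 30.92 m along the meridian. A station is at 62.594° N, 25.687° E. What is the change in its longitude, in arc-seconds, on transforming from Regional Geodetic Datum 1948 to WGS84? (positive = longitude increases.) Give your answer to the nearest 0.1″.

sin φ = 0.887767, cos φ = 0.460293, sin λ = 0.433455, cos λ = 0.901175.
East component: ΔE = −sin λ·ΔX + cos λ·ΔY = −(0.433455)(-566.9) + (0.901175)(-411.4) = -125.02 m.
1° of latitude spans 3600 × 30.92 = 111312 m; at latitude φ, 1° of longitude spans that × cos φ = 51236.1 m, so Δλ = -125.02 / 51236.1 × 3600 = -8.784″.

Δλ = -8.8″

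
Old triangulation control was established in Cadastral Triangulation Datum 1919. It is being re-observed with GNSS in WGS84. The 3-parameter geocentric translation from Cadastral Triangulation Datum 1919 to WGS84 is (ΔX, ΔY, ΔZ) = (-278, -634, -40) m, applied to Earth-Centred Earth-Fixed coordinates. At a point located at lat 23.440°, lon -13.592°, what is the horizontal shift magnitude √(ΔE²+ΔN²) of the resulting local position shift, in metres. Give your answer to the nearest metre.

682 m

The local east axis at (φ, λ) is (−sin λ, cos λ, 0), so ΔE = −sin(-13.592°)·(-278) + cos(-13.592°)·(-634) = -681.58 m.
The local north axis is (−sin φ cos λ, −sin φ sin λ, cos φ), giving ΔN = 107.488 − 59.268 − 36.699 = 11.52 m.
Horizontal magnitude = √(ΔE² + ΔN²) = √((-681.58)² + 11.52²) = 681.67 m.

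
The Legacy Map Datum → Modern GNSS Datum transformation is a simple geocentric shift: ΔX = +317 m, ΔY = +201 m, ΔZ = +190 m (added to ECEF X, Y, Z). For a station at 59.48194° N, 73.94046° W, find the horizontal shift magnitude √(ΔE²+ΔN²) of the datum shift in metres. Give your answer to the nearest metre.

406 m

At φ = 59.48194°, λ = -73.94046°: sin φ = 0.861469, cos φ = 0.507810, sin λ = -0.960975, cos λ = 0.276636.
ΔE = −sin λ·ΔX + cos λ·ΔY = −(-0.960975)·(317) + (0.276636)·(201) = 360.23 m.
ΔN = −sin φ cos λ·ΔX − sin φ sin λ·ΔY + cos φ·ΔZ = −(0.861469)(0.276636)(317) − (0.861469)(-0.960975)(201) + (0.507810)(190) = 187.34 m.
Horizontal magnitude = √(ΔE² + ΔN²) = √(360.23² + 187.34²) = 406.03 m.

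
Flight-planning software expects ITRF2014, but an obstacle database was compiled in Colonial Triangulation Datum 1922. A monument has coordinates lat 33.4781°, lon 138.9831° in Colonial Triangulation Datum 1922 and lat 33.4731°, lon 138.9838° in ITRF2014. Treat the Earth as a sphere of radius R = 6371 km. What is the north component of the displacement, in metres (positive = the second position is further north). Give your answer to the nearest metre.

Δφ = 33.4731° − 33.4781° = -0.0050°; Δλ = 138.9838° − 138.9831° = +0.0007°.
1° along a meridian = πR/180 = 111195 m.
ΔN = Δφ × 111195 = -556.0 m; ΔE = Δλ × 111195 × cos(33.4781°) = +0.0007 × 111195 × 0.834097 = 64.9 m.

ΔN = -556 m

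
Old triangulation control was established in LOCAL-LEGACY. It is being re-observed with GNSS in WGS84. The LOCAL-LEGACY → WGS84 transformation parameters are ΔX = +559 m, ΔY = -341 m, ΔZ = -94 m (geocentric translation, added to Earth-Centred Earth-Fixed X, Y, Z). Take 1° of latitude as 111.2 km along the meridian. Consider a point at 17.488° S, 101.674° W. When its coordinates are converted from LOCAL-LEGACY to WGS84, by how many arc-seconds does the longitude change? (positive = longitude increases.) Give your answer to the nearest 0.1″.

sin φ = -0.300506, cos φ = 0.953780, sin λ = -0.979315, cos λ = -0.202343.
East component: ΔE = −sin λ·ΔX + cos λ·ΔY = −(-0.979315)(559) + (-0.202343)(-341) = 616.44 m.
1° of latitude spans 111200 m; at latitude φ, 1° of longitude spans that × cos φ = 106060.3 m, so Δλ = 616.44 / 106060.3 × 3600 = 20.924″.

Δλ = 20.9″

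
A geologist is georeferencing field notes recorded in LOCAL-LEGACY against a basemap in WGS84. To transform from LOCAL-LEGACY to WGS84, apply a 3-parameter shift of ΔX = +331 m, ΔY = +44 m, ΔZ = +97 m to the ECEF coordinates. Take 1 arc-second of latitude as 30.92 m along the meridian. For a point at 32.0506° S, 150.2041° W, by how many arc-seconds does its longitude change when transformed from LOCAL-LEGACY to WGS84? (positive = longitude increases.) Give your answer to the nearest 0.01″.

sin φ = -0.530668, cos φ = 0.847580, sin λ = -0.496912, cos λ = -0.867801.
East component: ΔE = −sin λ·ΔX + cos λ·ΔY = −(-0.496912)(331) + (-0.867801)(44) = 126.29 m.
1° of latitude spans 3600 × 30.92 = 111312 m; at latitude φ, 1° of longitude spans that × cos φ = 94345.8 m, so Δλ = 126.29 / 94345.8 × 3600 = 4.819″.

Δλ = 4.82″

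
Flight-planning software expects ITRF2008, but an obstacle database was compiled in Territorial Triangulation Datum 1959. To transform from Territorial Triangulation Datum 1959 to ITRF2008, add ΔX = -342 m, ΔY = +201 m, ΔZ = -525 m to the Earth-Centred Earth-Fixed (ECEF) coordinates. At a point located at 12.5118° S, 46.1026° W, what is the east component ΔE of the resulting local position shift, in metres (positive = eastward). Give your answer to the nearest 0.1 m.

At φ = -12.5118°, λ = -46.1026°: sin φ = -0.216641, cos φ = 0.976251, sin λ = -0.720583, cos λ = 0.693369.
ΔE = −sin λ·ΔX + cos λ·ΔY = −(-0.720583)·(-342) + (0.693369)·(201) = -107.07 m.

ΔE = -107.1 m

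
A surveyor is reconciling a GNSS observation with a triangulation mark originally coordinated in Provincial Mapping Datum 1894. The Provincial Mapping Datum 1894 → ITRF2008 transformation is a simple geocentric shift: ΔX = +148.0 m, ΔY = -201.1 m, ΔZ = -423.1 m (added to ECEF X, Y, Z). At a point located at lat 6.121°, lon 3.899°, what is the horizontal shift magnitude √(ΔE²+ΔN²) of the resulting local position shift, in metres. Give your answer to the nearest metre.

483 m

At φ = 6.121°, λ = 3.899°: sin φ = 0.106629, cos φ = 0.994299, sin λ = 0.067998, cos λ = 0.997685.
ΔE = −sin λ·ΔX + cos λ·ΔY = −(0.067998)·(148.0) + (0.997685)·(-201.1) = -210.70 m.
ΔN = −sin φ cos λ·ΔX − sin φ sin λ·ΔY + cos φ·ΔZ = −(0.106629)(0.997685)(148.0) − (0.106629)(0.067998)(-201.1) + (0.994299)(-423.1) = -434.97 m.
Horizontal magnitude = √(ΔE² + ΔN²) = √((-210.70)² + (-434.97)²) = 483.32 m.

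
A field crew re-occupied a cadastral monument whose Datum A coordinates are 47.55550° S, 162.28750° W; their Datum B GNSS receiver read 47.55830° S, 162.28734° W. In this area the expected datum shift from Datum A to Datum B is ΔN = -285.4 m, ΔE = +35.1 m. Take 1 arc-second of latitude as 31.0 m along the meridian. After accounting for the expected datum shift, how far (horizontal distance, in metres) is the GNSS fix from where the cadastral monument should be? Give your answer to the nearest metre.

Observed coordinate differences: Δφ = -0.00280°, Δλ = +0.00016°.
Converting to metres (1° lat = 111600 m, cos φ = 0.674876): observed ΔN = -312.5 m, observed ΔE = 12.1 m.
Subtracting the expected shift leaves a residual of -312.5 − (-285.4) = -27.1 m north and 12.1 − (35.1) = -23.0 m east.
Residual distance = √((-27.1)² + (-23.0)²) = 35.6 m.

36 m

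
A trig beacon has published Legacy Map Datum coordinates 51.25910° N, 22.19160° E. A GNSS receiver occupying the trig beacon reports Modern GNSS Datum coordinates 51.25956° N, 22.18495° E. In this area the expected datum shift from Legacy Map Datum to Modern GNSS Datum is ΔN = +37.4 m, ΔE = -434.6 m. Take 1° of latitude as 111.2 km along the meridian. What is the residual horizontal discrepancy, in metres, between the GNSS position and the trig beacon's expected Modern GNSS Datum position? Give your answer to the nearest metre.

31 m

Observed coordinate differences: Δφ = +0.00046°, Δλ = -0.00665°.
Converting to metres (1° lat = 111200 m, cos φ = 0.625800): observed ΔN = 51.2 m, observed ΔE = -462.8 m.
Subtracting the expected shift leaves a residual of 51.2 − (37.4) = 13.8 m north and -462.8 − (-434.6) = -28.2 m east.
Residual distance = √(13.8² + (-28.2)²) = 31.3 m.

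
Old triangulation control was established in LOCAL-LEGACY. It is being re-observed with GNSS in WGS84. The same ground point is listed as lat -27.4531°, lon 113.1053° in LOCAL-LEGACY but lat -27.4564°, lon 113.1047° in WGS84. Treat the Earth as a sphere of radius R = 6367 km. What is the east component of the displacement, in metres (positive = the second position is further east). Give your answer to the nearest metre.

Δφ = -27.4564° − -27.4531° = -0.0033°; Δλ = 113.1047° − 113.1053° = -0.0006°.
1° along a meridian = πR/180 = 111125 m.
ΔN = Δφ × 111125 = -366.7 m; ΔE = Δλ × 111125 × cos(-27.4531°) = -0.0006 × 111125 × 0.887389 = -59.2 m.

ΔE = -59 m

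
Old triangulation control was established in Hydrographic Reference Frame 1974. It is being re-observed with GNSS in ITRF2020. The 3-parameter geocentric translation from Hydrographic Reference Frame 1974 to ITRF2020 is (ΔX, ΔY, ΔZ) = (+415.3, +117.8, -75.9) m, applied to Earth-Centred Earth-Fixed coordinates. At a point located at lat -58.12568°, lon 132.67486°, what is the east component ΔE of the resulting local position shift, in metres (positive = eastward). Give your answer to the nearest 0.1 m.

ΔE = -385.2 m

The local east axis at (φ, λ) is (−sin λ, cos λ, 0), so ΔE = −sin(132.67486°)·415.3 + cos(132.67486°)·117.8 = -385.18 m.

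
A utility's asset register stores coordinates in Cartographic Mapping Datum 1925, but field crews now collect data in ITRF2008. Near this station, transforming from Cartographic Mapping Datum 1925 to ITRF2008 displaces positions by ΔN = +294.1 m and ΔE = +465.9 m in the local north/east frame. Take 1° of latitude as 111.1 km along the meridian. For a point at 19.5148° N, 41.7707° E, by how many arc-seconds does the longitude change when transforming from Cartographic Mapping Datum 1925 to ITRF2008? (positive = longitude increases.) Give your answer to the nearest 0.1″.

Δλ = 16.0″

At latitude 19.5148°, cos φ = 0.942555.
1° of longitude at this latitude = 111.1 × cos φ = 104.72 km, so Δλ = 465.9 / 104717.9 = 0.0044491° = 16.017″.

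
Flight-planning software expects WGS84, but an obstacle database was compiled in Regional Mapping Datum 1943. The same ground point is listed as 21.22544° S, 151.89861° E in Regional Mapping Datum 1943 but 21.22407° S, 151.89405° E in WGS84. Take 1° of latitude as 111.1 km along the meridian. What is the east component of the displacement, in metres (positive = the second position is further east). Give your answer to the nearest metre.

ΔE = -472 m

Δφ = -21.22407° − -21.22544° = +0.00137°; Δλ = 151.89405° − 151.89861° = -0.00456°.
ΔN = Δφ × 111100 = 152.2 m; ΔE = Δλ × 111100 × cos(-21.22544°) = -0.00456 × 111100 × 0.932163 = -472.2 m.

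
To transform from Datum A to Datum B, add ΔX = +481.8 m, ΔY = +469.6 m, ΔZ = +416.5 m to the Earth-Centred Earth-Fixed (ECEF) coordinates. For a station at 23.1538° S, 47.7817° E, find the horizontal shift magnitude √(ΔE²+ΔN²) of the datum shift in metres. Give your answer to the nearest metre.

The local east axis at (φ, λ) is (−sin λ, cos λ, 0), so ΔE = −sin(47.7817°)·481.8 + cos(47.7817°)·469.6 = -41.27 m.
The local north axis is (−sin φ cos λ, −sin φ sin λ, cos φ), giving ΔN = 127.298 + 136.748 + 382.952 = 647.00 m.
Horizontal magnitude = √(ΔE² + ΔN²) = √((-41.27)² + 647.00²) = 648.31 m.

648 m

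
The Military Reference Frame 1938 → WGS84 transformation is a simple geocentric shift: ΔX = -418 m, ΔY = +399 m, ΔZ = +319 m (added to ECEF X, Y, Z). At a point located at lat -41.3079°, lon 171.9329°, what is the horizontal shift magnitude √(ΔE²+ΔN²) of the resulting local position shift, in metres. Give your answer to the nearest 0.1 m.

644.5 m

At φ = -41.3079°, λ = 171.9329°: sin φ = -0.660105, cos φ = 0.751173, sin λ = 0.140333, cos λ = -0.990104.
ΔE = −sin λ·ΔX + cos λ·ΔY = −(0.140333)·(-418) + (-0.990104)·(399) = -336.39 m.
ΔN = −sin φ cos λ·ΔX − sin φ sin λ·ΔY + cos φ·ΔZ = −(-0.660105)(-0.990104)(-418) − (-0.660105)(0.140333)(399) + (0.751173)(319) = 549.78 m.
Horizontal magnitude = √(ΔE² + ΔN²) = √((-336.39)² + 549.78²) = 644.53 m.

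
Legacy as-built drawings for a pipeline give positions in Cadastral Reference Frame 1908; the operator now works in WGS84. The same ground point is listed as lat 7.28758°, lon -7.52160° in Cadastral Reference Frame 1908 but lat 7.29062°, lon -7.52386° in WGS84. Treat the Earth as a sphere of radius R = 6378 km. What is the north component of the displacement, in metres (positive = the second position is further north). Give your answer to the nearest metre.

Δφ = 7.29062° − 7.28758° = +0.00304°; Δλ = -7.52386° − -7.52160° = -0.00226°.
1° along a meridian = πR/180 = 111317 m.
ΔN = Δφ × 111317 = 338.4 m; ΔE = Δλ × 111317 × cos(7.28758°) = -0.00226 × 111317 × 0.991922 = -249.5 m.

ΔN = 338 m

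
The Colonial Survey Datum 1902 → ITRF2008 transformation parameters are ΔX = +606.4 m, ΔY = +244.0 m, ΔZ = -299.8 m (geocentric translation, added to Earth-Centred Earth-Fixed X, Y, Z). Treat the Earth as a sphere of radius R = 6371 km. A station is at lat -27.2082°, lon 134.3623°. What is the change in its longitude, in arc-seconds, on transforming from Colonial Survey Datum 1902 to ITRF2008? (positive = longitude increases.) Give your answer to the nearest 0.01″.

Δλ = -21.99″

sin φ = -0.457225, cos φ = 0.889351, sin λ = 0.714933, cos λ = -0.699193.
East component: ΔE = −sin λ·ΔX + cos λ·ΔY = −(0.714933)(606.4) + (-0.699193)(244.0) = -604.14 m.
1° of latitude spans πR/180 = 111195 m; at latitude φ, 1° of longitude spans that × cos φ = 98891.3 m, so Δλ = -604.14 / 98891.3 × 3600 = -21.993″.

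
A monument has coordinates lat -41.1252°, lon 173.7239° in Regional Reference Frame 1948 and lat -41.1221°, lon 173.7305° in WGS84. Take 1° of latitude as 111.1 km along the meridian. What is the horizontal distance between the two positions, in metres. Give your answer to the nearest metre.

Δφ = -41.1221° − -41.1252° = +0.0031°; Δλ = 173.7305° − 173.7239° = +0.0066°.
ΔN = Δφ × 111100 = 344.4 m; ΔE = Δλ × 111100 × cos(-41.1252°) = +0.0066 × 111100 × 0.753274 = 552.3 m.
Distance = √(ΔE² + ΔN²) = √(552.3² + 344.4²) = 650.9 m.

651 m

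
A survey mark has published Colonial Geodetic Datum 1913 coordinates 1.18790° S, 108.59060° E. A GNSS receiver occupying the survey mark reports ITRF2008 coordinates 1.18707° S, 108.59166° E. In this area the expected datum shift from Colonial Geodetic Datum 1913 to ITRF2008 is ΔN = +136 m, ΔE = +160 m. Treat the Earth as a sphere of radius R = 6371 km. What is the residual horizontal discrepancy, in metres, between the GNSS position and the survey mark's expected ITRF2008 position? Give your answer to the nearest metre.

Observed coordinate differences: Δφ = +0.00083°, Δλ = +0.00106°.
Converting to metres (1° lat = 111195 m, cos φ = 0.999785): observed ΔN = 92.3 m, observed ΔE = 117.8 m.
Subtracting the expected shift leaves a residual of 92.3 − (136) = -43.7 m north and 117.8 − (160) = -42.2 m east.
Residual distance = √((-43.7)² + (-42.2)²) = 60.7 m.

61 m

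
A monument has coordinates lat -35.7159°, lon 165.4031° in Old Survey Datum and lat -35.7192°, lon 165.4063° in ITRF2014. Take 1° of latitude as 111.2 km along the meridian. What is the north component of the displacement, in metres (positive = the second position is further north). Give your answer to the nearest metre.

Δφ = -35.7192° − -35.7159° = -0.0033°; Δλ = 165.4063° − 165.4031° = +0.0032°.
ΔN = Δφ × 111200 = -367.0 m; ΔE = Δλ × 111200 × cos(-35.7159°) = +0.0032 × 111200 × 0.811922 = 288.9 m.

ΔN = -367 m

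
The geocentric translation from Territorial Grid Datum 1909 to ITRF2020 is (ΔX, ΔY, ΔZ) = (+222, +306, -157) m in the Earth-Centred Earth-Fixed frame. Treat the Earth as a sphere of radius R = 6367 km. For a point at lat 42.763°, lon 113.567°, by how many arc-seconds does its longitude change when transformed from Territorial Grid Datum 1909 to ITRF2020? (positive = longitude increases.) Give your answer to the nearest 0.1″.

sin φ = 0.678967, cos φ = 0.734168, sin λ = 0.916593, cos λ = -0.399821.
East component: ΔE = −sin λ·ΔX + cos λ·ΔY = −(0.916593)(222) + (-0.399821)(306) = -325.83 m.
1° of latitude spans πR/180 = 111125 m; at latitude φ, 1° of longitude spans that × cos φ = 81584.6 m, so Δλ = -325.83 / 81584.6 × 3600 = -14.378″.

Δλ = -14.4″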